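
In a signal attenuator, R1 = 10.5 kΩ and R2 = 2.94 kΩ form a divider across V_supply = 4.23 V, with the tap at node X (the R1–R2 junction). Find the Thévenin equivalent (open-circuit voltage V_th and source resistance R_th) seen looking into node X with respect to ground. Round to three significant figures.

V_th ≈ 0.925 V, R_th ≈ 2.30 kΩ

Open-circuit (no load on X): V_th = V_supply · R2/(R1 + R2) = 4.23 × 2.94/(10.50 + 2.94) = 0.9253 V.
Looking into X with the source shorted: R_th = R1·R2/(R1+R2) = 10.50 × 2.94/13.44 = 2.297 kΩ.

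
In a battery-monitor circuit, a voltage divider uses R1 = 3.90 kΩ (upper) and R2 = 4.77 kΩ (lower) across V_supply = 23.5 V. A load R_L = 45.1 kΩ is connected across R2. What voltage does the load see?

The load sits in parallel with R2, giving an effective lower resistance R2' = R2·R_L/(R2+R_L) = 4.314 kΩ.
Now apply the divider: V_out = 23.5 × 0.5252 = 12.34 V.

V_out ≈ 12.3 V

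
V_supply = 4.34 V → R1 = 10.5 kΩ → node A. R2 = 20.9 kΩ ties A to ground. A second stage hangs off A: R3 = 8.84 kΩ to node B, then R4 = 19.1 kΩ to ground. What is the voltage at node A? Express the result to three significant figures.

V_A ≈ 2.31 V

Node A sees R2 in parallel with the series input of stage 2, R3 + R4 = 27.94 kΩ.
Effective lower resistance at A: R2 ‖ 27.94 = 11.96 kΩ.
So V_A = 4.34 × 0.5324 = 2.311 V.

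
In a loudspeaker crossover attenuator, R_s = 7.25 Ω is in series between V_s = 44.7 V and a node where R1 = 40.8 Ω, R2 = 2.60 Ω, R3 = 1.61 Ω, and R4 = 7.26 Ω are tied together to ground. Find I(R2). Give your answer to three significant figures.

Equivalent of the parallel group: R_p = 0.8562 Ω.
Node voltage V_A = V_s · R_p/(R_s + R_p) = 44.7 × 0.1056 = 4.721 V.
Branch current I = V_A/R2 = 4.721/2.60 = 1.816 A.

I ≈ 1.82 A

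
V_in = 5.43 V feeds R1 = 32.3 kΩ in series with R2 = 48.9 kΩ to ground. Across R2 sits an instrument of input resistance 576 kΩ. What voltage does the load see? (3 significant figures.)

The load sits in parallel with R2, giving an effective lower resistance R2' = R2·R_L/(R2+R_L) = 45.07 kΩ.
Voltage divider with the loaded lower leg: V_out = 5.43 × 45.07/(32.3 + 45.07) = 5.43 × 0.5825 = 3.163 V.

V_out ≈ 3.16 V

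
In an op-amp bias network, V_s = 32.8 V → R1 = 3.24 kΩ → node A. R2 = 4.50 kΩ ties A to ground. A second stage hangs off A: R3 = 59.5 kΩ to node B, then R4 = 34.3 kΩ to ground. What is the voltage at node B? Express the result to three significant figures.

V_B ≈ 6.84 V

Node A sees R2 in parallel with the series input of stage 2, R3 + R4 = 93.80 kΩ.
Effective lower resistance at A: R2 ‖ 93.80 = 4.294 kΩ.
First divider: V_A = V_s · 4.294/(3.24 + 4.294) = 18.69 V.
Stage 2 is unloaded, so V_B = V_A · R4/(R3+R4) = 18.69 × 34.3/93.80 = 6.836 V.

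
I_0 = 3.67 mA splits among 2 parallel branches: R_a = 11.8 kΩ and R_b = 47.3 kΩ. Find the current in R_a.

I ≈ 2.94 mA

Two-branch current divider: I_k = I_0 · R_other/(R_1 + R_2).
I(R_a) = 3.67 × 47.3/(11.8 + 47.3) = 3.67 × 0.8003 = 2.937 mA.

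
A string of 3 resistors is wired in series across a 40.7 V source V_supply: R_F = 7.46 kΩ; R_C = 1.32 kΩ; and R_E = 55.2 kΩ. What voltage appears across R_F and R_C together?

V ≈ 5.59 V

ΣR = 7.46 + 1.32 + 55.2 = 63.98 kΩ.
R_{R_F..R_C} = 7.46 + 1.32 = 8.780 kΩ.
Voltage divider: V = V_supply · (8.780 / 63.98) = 40.7 × 0.1372 = 5.585 V.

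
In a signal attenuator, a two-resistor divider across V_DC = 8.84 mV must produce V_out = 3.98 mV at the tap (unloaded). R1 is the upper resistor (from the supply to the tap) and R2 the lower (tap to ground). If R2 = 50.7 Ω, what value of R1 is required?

R1 ≈ 61.9 Ω

The divider ratio is R2/(R1+R2) = 3.98/8.84 = 0.4502.
So R1 = R2 · (V_DC/V_out − 1) = 50.7 × (8.84/3.98 − 1) = 50.7 × 1.221 = 61.91 Ω.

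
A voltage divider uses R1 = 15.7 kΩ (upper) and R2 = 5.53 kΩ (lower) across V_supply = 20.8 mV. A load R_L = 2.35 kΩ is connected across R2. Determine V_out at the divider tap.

V_out ≈ 1.98 mV

First combine the lower leg with the load: R2 ‖ R_L = 1.649 kΩ.
Then V_out = V_supply · R2'/(R1 + R2') = 20.8 × 1.649/17.35 = 1.977 mV.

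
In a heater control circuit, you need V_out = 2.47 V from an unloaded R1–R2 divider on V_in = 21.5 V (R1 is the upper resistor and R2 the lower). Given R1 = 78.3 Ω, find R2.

The divider ratio is R2/(R1+R2) = 2.47/21.5 = 0.1149.
So R2 = R1 · V_out/(V_in − V_out) = 78.3 × 2.47/(21.5 − 2.47) = 78.3 × 0.1298 = 10.16 Ω.

R2 ≈ 10.2 Ω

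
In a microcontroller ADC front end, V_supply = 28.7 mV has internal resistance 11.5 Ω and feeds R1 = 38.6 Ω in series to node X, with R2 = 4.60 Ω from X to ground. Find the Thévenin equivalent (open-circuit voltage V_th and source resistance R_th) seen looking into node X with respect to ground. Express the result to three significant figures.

R1' = 11.5 + 38.6 = 50.10 Ω (source resistance + R1).
Open-circuit (no load on X): V_th = V_supply · R2/(R1' + R2) = 28.7 × 4.60/(50.10 + 4.60) = 2.414 mV.
Zeroing V_supply shorts the top of R1' to ground, so R_th = R1' ‖ R2 = 4.213 Ω.

V_th ≈ 2.41 mV, R_th ≈ 4.21 Ω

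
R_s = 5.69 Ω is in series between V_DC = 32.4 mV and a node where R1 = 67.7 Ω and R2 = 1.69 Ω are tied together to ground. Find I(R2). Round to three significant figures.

I ≈ 4.31 mA

Parallel bank: R_p = 1/(1/67.7 + 1/1.69) = 1.649 Ω.
V_A by voltage divider: V_A = 32.4 × 1.649/(5.69 + 1.649) = 7.279 mV.
Branch current I = V_A/R2 = 7.279/1.69 = 4.307 mA.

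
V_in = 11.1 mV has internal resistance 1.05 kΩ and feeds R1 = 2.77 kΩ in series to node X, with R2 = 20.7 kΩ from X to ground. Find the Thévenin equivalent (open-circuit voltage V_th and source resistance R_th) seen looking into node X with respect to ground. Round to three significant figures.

V_th ≈ 9.37 mV, R_th ≈ 3.22 kΩ

R1' = 1.05 + 2.77 = 3.820 kΩ (source resistance + R1).
Open-circuit (no load on X): V_th = V_in · R2/(R1' + R2) = 11.1 × 20.7/(3.820 + 20.7) = 9.371 mV.
Zeroing V_in shorts the top of R1' to ground, so R_th = R1' ‖ R2 = 3.225 kΩ.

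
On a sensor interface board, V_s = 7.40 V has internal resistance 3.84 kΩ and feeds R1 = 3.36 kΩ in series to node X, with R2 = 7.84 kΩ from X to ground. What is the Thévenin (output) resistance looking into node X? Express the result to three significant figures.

R_th ≈ 3.75 kΩ

R1' = 3.84 + 3.36 = 7.200 kΩ (source resistance + R1).
With V_s suppressed (replaced by a short), R_th = R1' ‖ R2 = (7.200 × 7.84)/(7.200 + 7.84) = 3.753 kΩ.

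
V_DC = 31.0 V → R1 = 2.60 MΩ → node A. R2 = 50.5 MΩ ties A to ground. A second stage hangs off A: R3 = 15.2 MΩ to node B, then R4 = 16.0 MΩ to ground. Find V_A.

Node A sees R2 in parallel with the series input of stage 2, R3 + R4 = 31.20 MΩ.
Effective lower resistance at A: R2 ‖ 31.20 = 19.29 MΩ.
V_A = 31.0 × 19.29/(2.60 + 19.29) = 27.32 V.

V_A ≈ 27.3 V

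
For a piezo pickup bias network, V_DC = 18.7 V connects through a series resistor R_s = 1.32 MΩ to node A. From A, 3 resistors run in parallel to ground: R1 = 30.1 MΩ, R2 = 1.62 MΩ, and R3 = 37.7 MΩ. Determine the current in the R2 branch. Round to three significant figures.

Combine the parallel branches: R_p = (1/30.1 + 1/1.62 + 1/37.7)⁻¹ = 1.477 MΩ.
V_A = 18.7 × 1.477/2.797 = 9.875 V.
Branch current I = V_A/R2 = 9.875/1.62 = 6.096 µA.

I ≈ 6.10 µA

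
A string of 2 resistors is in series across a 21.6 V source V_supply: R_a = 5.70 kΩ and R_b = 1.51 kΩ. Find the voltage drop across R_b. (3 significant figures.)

V ≈ 4.52 V

Series total: ΣR = 5.70 + 1.51 = 7.210 kΩ.
V = V_supply · R/ΣR = 21.6 × 0.2094 = 4.524 V.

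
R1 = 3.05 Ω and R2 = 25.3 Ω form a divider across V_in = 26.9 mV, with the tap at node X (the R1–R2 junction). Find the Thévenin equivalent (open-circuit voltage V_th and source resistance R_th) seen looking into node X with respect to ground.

With X open, the divider is unloaded: V_th = 26.9 × 25.3/28.35 = 24.01 mV.
Zeroing V_in shorts the top of R1 to ground, so R_th = R1 ‖ R2 = 2.722 Ω.

V_th ≈ 24.0 mV, R_th ≈ 2.72 Ω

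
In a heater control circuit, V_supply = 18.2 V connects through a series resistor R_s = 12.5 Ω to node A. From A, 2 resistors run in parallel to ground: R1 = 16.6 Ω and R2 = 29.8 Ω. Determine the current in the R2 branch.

I ≈ 0.281 A

Parallel bank: R_p = 1/(1/16.6 + 1/29.8) = 10.66 Ω.
V_A = 18.2 × 10.66/23.16 = 8.378 V.
I(R2) = V_A / R2 = 8.378/29.8 = 0.2811 A.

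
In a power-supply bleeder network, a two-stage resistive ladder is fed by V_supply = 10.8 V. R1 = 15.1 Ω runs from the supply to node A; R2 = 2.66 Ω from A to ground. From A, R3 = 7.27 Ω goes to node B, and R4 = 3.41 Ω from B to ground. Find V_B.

V_B ≈ 0.426 V

The second stage (R3 + R4 = 10.68 Ω) loads node A in parallel with R2.
R2 ‖ (R3+R4) = 2.130 Ω.
V_A = 10.8 × 2.130/(15.1 + 2.130) = 1.335 V.
Stage 2 is unloaded, so V_B = V_A · R4/(R3+R4) = 1.335 × 3.41/10.68 = 0.4262 V.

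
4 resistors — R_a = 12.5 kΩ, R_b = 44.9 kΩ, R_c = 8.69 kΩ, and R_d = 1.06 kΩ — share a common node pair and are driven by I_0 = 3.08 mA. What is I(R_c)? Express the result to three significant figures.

ΣG = 1/12.5 + 1/44.9 + 1/8.69 + 1/1.06 = 1.161.
Current divider: I(R_c) = I_0 · G_k/ΣG = 3.08 × (0.1151/1.161) = 3.08 × 0.09914 = 0.3053 mA.

I ≈ 0.305 mA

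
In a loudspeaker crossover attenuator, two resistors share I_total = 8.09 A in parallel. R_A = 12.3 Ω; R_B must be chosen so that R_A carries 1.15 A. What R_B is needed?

The fraction through R_A equals R_B/(R_A+R_B).
With f = 0.1422, R_B = R_A · f/(1−f) = 12.3 × 0.1657 = 2.038 Ω.

R_B ≈ 2.04 Ω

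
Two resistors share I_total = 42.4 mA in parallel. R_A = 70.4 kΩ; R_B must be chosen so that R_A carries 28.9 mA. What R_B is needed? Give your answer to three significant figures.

R_B ≈ 151 kΩ

Two-branch current divider: I_A = I_total · R_B/(R_A + R_B).
With f = 0.6816, R_B = R_A · f/(1−f) = 70.4 × 2.141 = 150.7 kΩ.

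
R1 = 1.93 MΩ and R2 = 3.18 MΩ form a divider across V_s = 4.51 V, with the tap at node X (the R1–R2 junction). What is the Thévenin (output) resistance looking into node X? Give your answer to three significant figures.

R_th ≈ 1.20 MΩ

Zeroing V_s shorts the top of R1 to ground, so R_th = R1 ‖ R2 = 1.201 MΩ.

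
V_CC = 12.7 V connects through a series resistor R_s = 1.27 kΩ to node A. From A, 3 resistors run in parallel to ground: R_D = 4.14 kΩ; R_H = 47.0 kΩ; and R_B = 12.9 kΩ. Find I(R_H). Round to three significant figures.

I ≈ 0.189 mA

Parallel bank: R_p = 1/(1/4.14 + 1/47.0 + 1/12.9) = 2.938 kΩ.
Node voltage V_A = V_CC · R_p/(R_s + R_p) = 12.7 × 0.6982 = 8.867 V.
Branch current I = V_A/R_H = 8.867/47.0 = 0.1887 mA.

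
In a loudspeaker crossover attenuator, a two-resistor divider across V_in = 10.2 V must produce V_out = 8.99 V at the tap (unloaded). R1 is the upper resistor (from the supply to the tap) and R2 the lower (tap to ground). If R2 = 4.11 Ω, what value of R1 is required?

Required fraction k = V_out/V_in = 0.8814.
R1 = R2·(1/k − 1) = 4.11 × 0.1346 = 0.5532 Ω.

R1 ≈ 0.553 Ω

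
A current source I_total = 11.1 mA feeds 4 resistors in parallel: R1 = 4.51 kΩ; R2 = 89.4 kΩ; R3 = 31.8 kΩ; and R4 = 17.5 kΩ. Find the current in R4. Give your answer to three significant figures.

I ≈ 1.97 mA

Total conductance ΣG = 1/4.51 + 1/89.4 + 1/31.8 + 1/17.5 = 0.3215 (units of 1/kΩ).
By the current-divider rule, I = I_total · G_k/ΣG = 11.1 × 0.1777 = 1.973 mA.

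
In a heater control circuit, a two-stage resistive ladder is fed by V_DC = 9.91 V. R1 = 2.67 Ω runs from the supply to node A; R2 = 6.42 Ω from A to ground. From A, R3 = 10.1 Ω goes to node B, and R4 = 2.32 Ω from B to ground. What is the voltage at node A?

Looking into the second stage from A: R3 + R4 = 12.42 Ω appears in parallel with R2.
Effective lower resistance at A: R2 ‖ 12.42 = 4.232 Ω.
V_A = 9.91 × 4.232/(2.67 + 4.232) = 6.077 V.

V_A ≈ 6.08 V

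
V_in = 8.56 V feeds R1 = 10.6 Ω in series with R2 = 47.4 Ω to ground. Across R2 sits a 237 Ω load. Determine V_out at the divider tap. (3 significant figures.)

The load sits in parallel with R2, giving an effective lower resistance R2' = R2·R_L/(R2+R_L) = 39.50 Ω.
Voltage divider with the loaded lower leg: V_out = 8.56 × 39.50/(10.6 + 39.50) = 8.56 × 0.7884 = 6.749 V.

V_out ≈ 6.75 V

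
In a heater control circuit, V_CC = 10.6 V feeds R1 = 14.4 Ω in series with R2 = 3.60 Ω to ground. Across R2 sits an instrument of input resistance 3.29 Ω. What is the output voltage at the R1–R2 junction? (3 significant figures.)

V_out ≈ 1.13 V

The load sits in parallel with R2, giving an effective lower resistance R2' = R2·R_L/(R2+R_L) = 1.719 Ω.
Now apply the divider: V_out = 10.6 × 0.1066 = 1.130 V.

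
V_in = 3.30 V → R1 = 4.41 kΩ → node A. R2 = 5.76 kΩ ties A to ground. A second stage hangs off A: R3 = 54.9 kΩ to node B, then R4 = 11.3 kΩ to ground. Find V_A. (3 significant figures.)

Looking into the second stage from A: R3 + R4 = 66.20 kΩ appears in parallel with R2.
Effective lower resistance at A: R2 ‖ 66.20 = 5.299 kΩ.
V_A = 3.30 × 5.299/(4.41 + 5.299) = 1.801 V.

V_A ≈ 1.80 V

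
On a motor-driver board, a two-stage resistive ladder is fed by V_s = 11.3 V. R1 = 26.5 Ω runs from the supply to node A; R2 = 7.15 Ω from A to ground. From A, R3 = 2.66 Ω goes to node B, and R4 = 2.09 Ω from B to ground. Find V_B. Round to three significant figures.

Looking into the second stage from A: R3 + R4 = 4.750 Ω appears in parallel with R2.
R2 ‖ (R3+R4) = 2.854 Ω.
V_A = 11.3 × 2.854/(26.5 + 2.854) = 1.099 V.
Stage 2 is unloaded, so V_B = V_A · R4/(R3+R4) = 1.099 × 2.09/4.750 = 0.4834 V.

V_B ≈ 0.483 V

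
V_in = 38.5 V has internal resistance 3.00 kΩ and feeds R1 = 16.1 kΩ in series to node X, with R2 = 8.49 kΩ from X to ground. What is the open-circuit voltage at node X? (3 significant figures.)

R1' = 3.00 + 16.1 = 19.10 kΩ (source resistance + R1).
Open-circuit (no load on X): V_th = V_in · R2/(R1' + R2) = 38.5 × 8.49/(19.10 + 8.49) = 11.85 V.

V_th ≈ 11.8 V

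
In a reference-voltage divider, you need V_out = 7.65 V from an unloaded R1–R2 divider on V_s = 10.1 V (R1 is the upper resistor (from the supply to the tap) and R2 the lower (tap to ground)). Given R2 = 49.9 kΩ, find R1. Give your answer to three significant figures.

R1 ≈ 16.0 kΩ

V_out/V_s = R2/(R1+R2) = 0.7574.
So R1 = R2 · (V_s/V_out − 1) = 49.9 × (10.1/7.65 − 1) = 49.9 × 0.3203 = 15.98 kΩ.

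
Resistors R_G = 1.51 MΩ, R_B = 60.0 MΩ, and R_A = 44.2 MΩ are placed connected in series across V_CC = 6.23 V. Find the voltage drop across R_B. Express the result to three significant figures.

ΣR = 1.51 + 60.0 + 44.2 = 105.7 MΩ.
Voltage divider: V = V_CC · (60.00 / 105.7) = 6.23 × 0.5676 = 3.536 V.

V ≈ 3.54 V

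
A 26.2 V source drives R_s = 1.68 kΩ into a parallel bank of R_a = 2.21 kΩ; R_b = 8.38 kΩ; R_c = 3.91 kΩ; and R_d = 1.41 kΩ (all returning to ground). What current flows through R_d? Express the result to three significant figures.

I ≈ 5.19 mA

Parallel bank: R_p = 1/(1/2.21 + 1/8.38 + 1/3.91 + 1/1.41) = 0.6507 kΩ.
V_A by voltage divider: V_A = 26.2 × 0.6507/(1.68 + 0.6507) = 7.315 V.
I(R_d) = V_A / R_d = 7.315/1.41 = 5.188 mA.
(Equivalently: I_total = 11.24 mA, then current-divider fraction G_k/ΣG = 0.4615.)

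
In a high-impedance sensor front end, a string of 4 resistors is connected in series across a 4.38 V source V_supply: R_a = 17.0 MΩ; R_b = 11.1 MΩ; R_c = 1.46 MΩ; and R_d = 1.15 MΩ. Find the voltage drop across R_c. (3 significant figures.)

ΣR = 17.0 + 11.1 + 1.46 + 1.15 = 30.71 MΩ.
By the voltage-divider rule, V = 4.38 × 1.460/30.71 = 0.2082 V.

V ≈ 0.208 V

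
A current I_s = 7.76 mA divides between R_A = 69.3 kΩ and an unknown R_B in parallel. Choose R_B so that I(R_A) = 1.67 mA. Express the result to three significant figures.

R_B ≈ 19.0 kΩ

In a two-way split, I_A/I_s = R_B/(R_A + R_B).
With f = 0.2152, R_B = R_A · f/(1−f) = 69.3 × 0.2742 = 19.00 kΩ.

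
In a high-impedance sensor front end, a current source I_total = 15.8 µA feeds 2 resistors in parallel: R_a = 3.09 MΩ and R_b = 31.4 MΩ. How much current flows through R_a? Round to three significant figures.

I ≈ 14.4 µA

Two-branch current divider: I_k = I_total · R_other/(R_1 + R_2).
I(R_a) = 15.8 × 31.4/(3.09 + 31.4) = 15.8 × 0.9104 = 14.38 µA.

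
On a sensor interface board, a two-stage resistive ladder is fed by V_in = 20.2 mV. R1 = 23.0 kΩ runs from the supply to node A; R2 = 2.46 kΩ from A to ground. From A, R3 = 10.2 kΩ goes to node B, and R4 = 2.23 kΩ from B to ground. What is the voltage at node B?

Looking into the second stage from A: R3 + R4 = 12.43 kΩ appears in parallel with R2.
Effective lower resistance at A: R2 ‖ 12.43 = 2.054 kΩ.
First divider: V_A = V_in · 2.054/(23.0 + 2.054) = 1.656 mV.
Stage 2 is unloaded, so V_B = V_A · R4/(R3+R4) = 1.656 × 2.23/12.43 = 0.2970 mV.

V_B ≈ 0.297 mV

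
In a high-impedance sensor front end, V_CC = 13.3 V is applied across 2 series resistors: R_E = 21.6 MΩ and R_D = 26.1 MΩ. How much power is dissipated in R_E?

Series current I = V_CC/ΣR = 13.3/47.70 = 0.2788 µA.
P(R_E) = I²·R_E = (0.2788)² × 21.6 = 1.679 µW.

P ≈ 1.68 µW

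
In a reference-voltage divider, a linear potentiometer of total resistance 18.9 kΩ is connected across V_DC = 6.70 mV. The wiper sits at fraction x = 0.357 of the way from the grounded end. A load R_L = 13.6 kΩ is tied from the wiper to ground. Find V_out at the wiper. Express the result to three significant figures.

Split the track: R_lower = x·R_p = 6.747 kΩ, R_upper = (1−x)·R_p = 12.15 kΩ.
Lower segment in parallel with the load: 6.747 ‖ 13.6 = 4.510 kΩ.
Loaded-divider output: V_out = 6.70 × 0.2707 = 1.813 mV.
(Unloaded: V_out = x·V_DC = 2.39 mV.)

V_out ≈ 1.81 mV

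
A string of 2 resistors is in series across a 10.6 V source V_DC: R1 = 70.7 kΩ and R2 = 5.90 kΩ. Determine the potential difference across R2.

Series total: ΣR = 70.7 + 5.90 = 76.60 kΩ.
V = V_DC · R/ΣR = 10.6 × 0.07702 = 0.8164 V.

V ≈ 0.816 V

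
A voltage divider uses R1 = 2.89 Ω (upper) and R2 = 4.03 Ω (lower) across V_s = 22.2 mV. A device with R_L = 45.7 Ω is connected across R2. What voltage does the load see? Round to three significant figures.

R2 ‖ R_L = (4.03 × 45.7)/(4.03 + 45.7) = 3.703 Ω.
Now apply the divider: V_out = 22.2 × 0.5617 = 12.47 mV.
(Unloaded it would be 12.9 mV; the load pulls it down.)

V_out ≈ 12.5 mV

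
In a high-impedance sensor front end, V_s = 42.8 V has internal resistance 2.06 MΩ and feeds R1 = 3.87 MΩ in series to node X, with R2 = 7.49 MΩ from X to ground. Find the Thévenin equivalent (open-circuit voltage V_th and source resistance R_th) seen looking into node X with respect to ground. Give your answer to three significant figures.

R1' = 2.06 + 3.87 = 5.930 MΩ (source resistance + R1).
Open-circuit (no load on X): V_th = V_s · R2/(R1' + R2) = 42.8 × 7.49/(5.930 + 7.49) = 23.89 V.
Looking into X with the source shorted: R_th = R1'·R2/(R1'+R2) = 5.930 × 7.49/13.42 = 3.310 MΩ.

V_th ≈ 23.9 V, R_th ≈ 3.31 MΩ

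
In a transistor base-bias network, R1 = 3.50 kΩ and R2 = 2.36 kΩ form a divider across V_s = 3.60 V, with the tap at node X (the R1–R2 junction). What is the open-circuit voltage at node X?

V_th is the unloaded tap voltage: V_s · R2/(R1+R2) = 3.60 × 0.4027 = 1.450 V.

V_th ≈ 1.45 V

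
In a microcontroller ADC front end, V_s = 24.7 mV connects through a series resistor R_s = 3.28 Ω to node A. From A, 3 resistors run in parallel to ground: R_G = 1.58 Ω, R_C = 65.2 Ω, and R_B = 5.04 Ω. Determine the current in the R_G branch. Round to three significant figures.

I ≈ 4.14 mA

Combine the parallel branches: R_p = (1/1.58 + 1/65.2 + 1/5.04)⁻¹ = 1.181 Ω.
V_A = 24.7 × 1.181/4.461 = 6.539 mV.
I(R_G) = V_A / R_G = 6.539/1.58 = 4.139 mA.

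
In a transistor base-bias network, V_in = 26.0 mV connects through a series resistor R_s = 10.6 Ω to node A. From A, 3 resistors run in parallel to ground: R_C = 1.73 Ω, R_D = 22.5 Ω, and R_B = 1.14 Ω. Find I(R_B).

I ≈ 1.35 mA

Equivalent of the parallel group: R_p = 0.6668 Ω.
Node voltage V_A = V_in · R_p/(R_s + R_p) = 26.0 × 0.05918 = 1.539 mV.
I(R_B) = V_A / R_B = 1.539/1.14 = 1.350 mA.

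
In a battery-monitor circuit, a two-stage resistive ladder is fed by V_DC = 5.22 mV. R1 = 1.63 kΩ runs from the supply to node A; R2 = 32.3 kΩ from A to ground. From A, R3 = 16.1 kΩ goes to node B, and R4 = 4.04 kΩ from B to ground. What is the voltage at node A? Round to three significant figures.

V_A ≈ 4.61 mV

The second stage (R3 + R4 = 20.14 kΩ) loads node A in parallel with R2.
Effective lower resistance at A: R2 ‖ 20.14 = 12.41 kΩ.
V_A = 5.22 × 12.41/(1.63 + 12.41) = 4.614 mV.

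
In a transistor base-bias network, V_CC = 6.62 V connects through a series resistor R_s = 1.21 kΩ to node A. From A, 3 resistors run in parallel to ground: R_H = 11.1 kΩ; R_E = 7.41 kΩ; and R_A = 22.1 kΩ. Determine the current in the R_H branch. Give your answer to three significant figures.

I ≈ 0.449 mA

Parallel bank: R_p = 1/(1/11.1 + 1/7.41 + 1/22.1) = 3.700 kΩ.
V_A by voltage divider: V_A = 6.62 × 3.700/(1.21 + 3.700) = 4.988 V.
Branch current I = V_A/R_H = 4.988/11.1 = 0.4494 mA.
(Check via current divider: I_total = 1.348 mA; share G_k/ΣG = 0.3333 → same result.)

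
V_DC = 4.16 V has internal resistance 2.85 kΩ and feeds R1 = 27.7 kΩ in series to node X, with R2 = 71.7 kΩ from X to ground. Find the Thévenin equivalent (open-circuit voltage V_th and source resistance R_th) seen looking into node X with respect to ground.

R1' = 2.85 + 27.7 = 30.55 kΩ (source resistance + R1).
With X open, the divider is unloaded: V_th = 4.16 × 71.7/102.2 = 2.917 V.
With V_DC suppressed (replaced by a short), R_th = R1' ‖ R2 = (30.55 × 71.7)/(30.55 + 71.7) = 21.42 kΩ.

V_th ≈ 2.92 V, R_th ≈ 21.4 kΩ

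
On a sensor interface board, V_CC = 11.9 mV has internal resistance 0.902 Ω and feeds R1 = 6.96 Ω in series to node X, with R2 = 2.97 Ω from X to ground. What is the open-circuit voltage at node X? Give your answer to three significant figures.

V_th ≈ 3.26 mV

R1' = 0.902 + 6.96 = 7.862 Ω (source resistance + R1).
Open-circuit (no load on X): V_th = V_CC · R2/(R1' + R2) = 11.9 × 2.97/(7.862 + 2.97) = 3.263 mV.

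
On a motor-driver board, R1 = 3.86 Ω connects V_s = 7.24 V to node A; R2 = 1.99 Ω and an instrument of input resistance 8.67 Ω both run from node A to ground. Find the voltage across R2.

The load sits in parallel with R2, giving an effective lower resistance R2' = R2·R_L/(R2+R_L) = 1.619 Ω.
Voltage divider with the loaded lower leg: V_out = 7.24 × 1.619/(3.86 + 1.619) = 7.24 × 0.2954 = 2.139 V.
(Unloaded it would be 2.46 V; the load pulls it down.)

V_out ≈ 2.14 V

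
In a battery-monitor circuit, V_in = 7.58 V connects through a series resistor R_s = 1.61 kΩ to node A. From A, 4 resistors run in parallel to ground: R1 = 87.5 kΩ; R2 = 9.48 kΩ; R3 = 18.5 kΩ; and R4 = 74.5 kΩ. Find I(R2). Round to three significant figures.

I ≈ 0.617 mA

Parallel bank: R_p = 1/(1/87.5 + 1/9.48 + 1/18.5 + 1/74.5) = 5.423 kΩ.
V_A = 7.58 × 5.423/7.033 = 5.845 V.
Branch current I = V_A/R2 = 5.845/9.48 = 0.6165 mA.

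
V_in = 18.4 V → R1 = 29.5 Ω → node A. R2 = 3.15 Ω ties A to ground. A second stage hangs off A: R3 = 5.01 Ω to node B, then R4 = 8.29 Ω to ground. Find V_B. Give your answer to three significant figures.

V_B ≈ 0.911 V

The second stage (R3 + R4 = 13.30 Ω) loads node A in parallel with R2.
Effective lower resistance at A: R2 ‖ 13.30 = 2.547 Ω.
V_A = 18.4 × 2.547/(29.5 + 2.547) = 1.462 V.
Stage 2 is unloaded, so V_B = V_A · R4/(R3+R4) = 1.462 × 8.29/13.30 = 0.9114 V.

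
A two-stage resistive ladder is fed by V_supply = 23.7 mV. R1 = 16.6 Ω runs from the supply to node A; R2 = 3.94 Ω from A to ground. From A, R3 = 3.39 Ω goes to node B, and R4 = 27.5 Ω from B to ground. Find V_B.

V_B ≈ 3.67 mV

Node A sees R2 in parallel with the series input of stage 2, R3 + R4 = 30.89 Ω.
R2 ‖ (R3+R4) = 3.494 Ω.
V_A = 23.7 × 3.494/(16.6 + 3.494) = 4.121 mV.
Stage 2 is unloaded, so V_B = V_A · R4/(R3+R4) = 4.121 × 27.5/30.89 = 3.669 mV.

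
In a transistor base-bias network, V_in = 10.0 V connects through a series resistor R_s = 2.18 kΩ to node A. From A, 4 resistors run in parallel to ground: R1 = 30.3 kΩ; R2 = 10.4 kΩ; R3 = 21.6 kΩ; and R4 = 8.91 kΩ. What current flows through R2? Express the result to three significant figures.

I ≈ 0.591 mA

Parallel bank: R_p = 1/(1/30.3 + 1/10.4 + 1/21.6 + 1/8.91) = 3.476 kΩ.
Node voltage V_A = V_in · R_p/(R_s + R_p) = 10.0 × 0.6146 = 6.146 V.
Branch current I = V_A/R2 = 6.146/10.4 = 0.5909 mA.
(Check via current divider: I_total = 1.768 mA; share G_k/ΣG = 0.3342 → same result.)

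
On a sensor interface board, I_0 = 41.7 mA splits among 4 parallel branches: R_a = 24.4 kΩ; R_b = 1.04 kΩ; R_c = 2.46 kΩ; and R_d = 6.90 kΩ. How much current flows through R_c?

I ≈ 10.9 mA

ΣG = 1/24.4 + 1/1.04 + 1/2.46 + 1/6.90 = 1.554.
R_c takes the fraction G_k/ΣG = 0.4065/1.554 = 0.2616, so I = 41.7 × 0.2616 = 10.91 mA.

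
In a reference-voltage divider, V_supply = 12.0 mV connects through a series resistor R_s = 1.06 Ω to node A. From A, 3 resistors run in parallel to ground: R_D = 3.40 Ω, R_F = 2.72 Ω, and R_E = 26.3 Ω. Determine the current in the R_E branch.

I ≈ 0.262 mA

Combine the parallel branches: R_p = (1/3.40 + 1/2.72 + 1/26.3)⁻¹ = 1.429 Ω.
Node voltage V_A = V_supply · R_p/(R_s + R_p) = 12.0 × 0.5741 = 6.890 mV.
I(R_E) = V_A / R_E = 6.890/26.3 = 0.2620 mA.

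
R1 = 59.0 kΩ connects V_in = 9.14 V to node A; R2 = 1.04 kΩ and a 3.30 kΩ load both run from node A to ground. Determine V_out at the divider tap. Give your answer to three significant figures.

V_out ≈ 0.121 V

The load sits in parallel with R2, giving an effective lower resistance R2' = R2·R_L/(R2+R_L) = 0.7908 kΩ.
Then V_out = V_in · R2'/(R1 + R2') = 9.14 × 0.7908/59.79 = 0.1209 V.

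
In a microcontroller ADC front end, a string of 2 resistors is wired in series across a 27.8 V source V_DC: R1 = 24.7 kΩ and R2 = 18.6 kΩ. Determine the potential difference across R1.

V ≈ 15.9 V

Total series resistance ΣR = 24.7 + 18.6 = 43.30 kΩ.
V = V_DC · R/ΣR = 27.8 × 0.5704 = 15.86 V.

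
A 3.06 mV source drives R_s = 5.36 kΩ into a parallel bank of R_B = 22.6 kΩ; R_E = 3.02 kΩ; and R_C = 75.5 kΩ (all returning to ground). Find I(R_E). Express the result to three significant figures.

Combine the parallel branches: R_p = (1/22.6 + 1/3.02 + 1/75.5)⁻¹ = 2.573 kΩ.
V_A = 3.06 × 2.573/7.933 = 0.9925 mV.
I(R_E) = V_A / R_E = 0.9925/3.02 = 0.3287 µA.

I ≈ 0.329 µA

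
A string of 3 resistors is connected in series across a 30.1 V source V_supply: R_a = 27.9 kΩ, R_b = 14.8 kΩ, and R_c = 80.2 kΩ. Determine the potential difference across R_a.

Total series resistance ΣR = 27.9 + 14.8 + 80.2 = 122.9 kΩ.
Voltage divider: V = V_supply · (27.90 / 122.9) = 30.1 × 0.2270 = 6.833 V.

V ≈ 6.83 V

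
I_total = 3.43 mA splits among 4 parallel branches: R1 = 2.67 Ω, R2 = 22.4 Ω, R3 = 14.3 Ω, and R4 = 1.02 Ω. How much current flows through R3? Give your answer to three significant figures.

Conductances: ΣG = 1/2.67 + 1/22.4 + 1/14.3 + 1/1.02 = 1.469 (1/Ω).
Current divider: I(R3) = I_total · G_k/ΣG = 3.43 × (0.06993/1.469) = 3.43 × 0.04759 = 0.1632 mA.

I ≈ 0.163 mA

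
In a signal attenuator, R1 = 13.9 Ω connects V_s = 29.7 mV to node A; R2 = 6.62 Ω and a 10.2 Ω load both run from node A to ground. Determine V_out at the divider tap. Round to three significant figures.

The load sits in parallel with R2, giving an effective lower resistance R2' = R2·R_L/(R2+R_L) = 4.015 Ω.
Voltage divider with the loaded lower leg: V_out = 29.7 × 4.015/(13.9 + 4.015) = 29.7 × 0.2241 = 6.656 mV.

V_out ≈ 6.66 mV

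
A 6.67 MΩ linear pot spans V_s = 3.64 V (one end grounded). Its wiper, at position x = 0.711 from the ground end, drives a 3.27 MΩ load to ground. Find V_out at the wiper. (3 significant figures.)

V_out ≈ 1.82 V

Split the track: R_lower = x·R_p = 4.742 MΩ, R_upper = (1−x)·R_p = 1.928 MΩ.
(x·R_p) ‖ R_L = 1.935 MΩ.
Then V_out = V_s · 1.935/(1.928 + 1.935) = 1.824 V.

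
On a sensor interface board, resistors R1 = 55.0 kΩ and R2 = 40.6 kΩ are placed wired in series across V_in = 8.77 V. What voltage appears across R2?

ΣR = 55.0 + 40.6 = 95.60 kΩ.
By the voltage-divider rule, V = 8.77 × 40.60/95.60 = 3.724 V.

V ≈ 3.72 V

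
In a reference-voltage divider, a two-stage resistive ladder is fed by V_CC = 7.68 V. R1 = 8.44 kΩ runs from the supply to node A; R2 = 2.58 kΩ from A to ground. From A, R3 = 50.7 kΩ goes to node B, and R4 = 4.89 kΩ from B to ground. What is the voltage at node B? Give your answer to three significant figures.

The second stage (R3 + R4 = 55.59 kΩ) loads node A in parallel with R2.
Effective lower resistance at A: R2 ‖ 55.59 = 2.466 kΩ.
V_A = 7.68 × 2.466/(8.44 + 2.466) = 1.736 V.
V_B = V_A × 0.08797 = 0.1527 V.

V_B ≈ 0.153 V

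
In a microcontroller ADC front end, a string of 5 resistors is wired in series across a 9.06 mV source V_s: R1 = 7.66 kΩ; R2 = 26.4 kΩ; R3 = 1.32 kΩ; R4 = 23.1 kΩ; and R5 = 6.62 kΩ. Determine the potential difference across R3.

ΣR = 7.66 + 26.4 + 1.32 + 23.1 + 6.62 = 65.10 kΩ.
V = V_s · R/ΣR = 9.06 × 0.02028 = 0.1837 mV.

V ≈ 0.184 mV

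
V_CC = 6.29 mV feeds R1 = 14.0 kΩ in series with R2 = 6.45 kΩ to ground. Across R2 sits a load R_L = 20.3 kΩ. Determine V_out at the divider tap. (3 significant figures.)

First combine the lower leg with the load: R2 ‖ R_L = 4.895 kΩ.
Now apply the divider: V_out = 6.29 × 0.2591 = 1.629 mV.

V_out ≈ 1.63 mV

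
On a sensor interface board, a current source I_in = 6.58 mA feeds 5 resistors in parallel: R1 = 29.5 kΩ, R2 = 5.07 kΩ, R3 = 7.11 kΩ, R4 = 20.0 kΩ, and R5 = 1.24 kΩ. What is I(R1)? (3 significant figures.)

Total conductance ΣG = 1/29.5 + 1/5.07 + 1/7.11 + 1/20.0 + 1/1.24 = 1.228 (units of 1/kΩ).
By the current-divider rule, I = I_in · G_k/ΣG = 6.58 × 0.02760 = 0.1816 mA.

I ≈ 0.182 mA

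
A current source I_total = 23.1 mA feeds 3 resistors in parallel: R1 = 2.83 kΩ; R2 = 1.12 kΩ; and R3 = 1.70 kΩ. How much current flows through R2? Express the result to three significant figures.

ΣG = 1/2.83 + 1/1.12 + 1/1.70 = 1.834.
R2 takes the fraction G_k/ΣG = 0.8929/1.834 = 0.4867, so I = 23.1 × 0.4867 = 11.24 mA.

I ≈ 11.2 mA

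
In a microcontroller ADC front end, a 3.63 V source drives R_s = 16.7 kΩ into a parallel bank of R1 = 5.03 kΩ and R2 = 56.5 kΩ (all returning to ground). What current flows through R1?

I ≈ 0.156 mA

Parallel bank: R_p = 1/(1/5.03 + 1/56.5) = 4.619 kΩ.
V_A by voltage divider: V_A = 3.63 × 4.619/(16.7 + 4.619) = 0.7865 V.
Branch current I = V_A/R1 = 0.7865/5.03 = 0.1564 mA.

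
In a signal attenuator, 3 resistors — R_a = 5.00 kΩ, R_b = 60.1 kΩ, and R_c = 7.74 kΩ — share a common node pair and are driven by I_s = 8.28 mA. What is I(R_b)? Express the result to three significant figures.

I ≈ 0.398 mA

Conductances: ΣG = 1/5.00 + 1/60.1 + 1/7.74 = 0.3458 (1/kΩ).
By the current-divider rule, I = I_s · G_k/ΣG = 8.28 × 0.04811 = 0.3984 mA.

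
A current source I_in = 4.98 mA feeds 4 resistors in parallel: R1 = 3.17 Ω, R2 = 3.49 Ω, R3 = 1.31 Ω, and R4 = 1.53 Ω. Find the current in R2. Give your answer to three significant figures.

I ≈ 0.707 mA

Conductances: ΣG = 1/3.17 + 1/3.49 + 1/1.31 + 1/1.53 = 2.019 (1/Ω).
R2 takes the fraction G_k/ΣG = 0.2865/2.019 = 0.1419, so I = 4.98 × 0.1419 = 0.7068 mA.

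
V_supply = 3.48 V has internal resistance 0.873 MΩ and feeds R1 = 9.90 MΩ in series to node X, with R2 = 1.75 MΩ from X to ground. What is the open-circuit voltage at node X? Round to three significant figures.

R1' = 0.873 + 9.90 = 10.77 MΩ (source resistance + R1).
V_th is the unloaded tap voltage: V_supply · R2/(R1'+R2) = 3.48 × 0.1397 = 0.4863 V.

V_th ≈ 0.486 V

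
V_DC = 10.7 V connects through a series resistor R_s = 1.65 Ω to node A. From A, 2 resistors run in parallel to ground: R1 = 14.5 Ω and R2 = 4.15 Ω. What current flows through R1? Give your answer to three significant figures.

I ≈ 0.488 A

Parallel bank: R_p = 1/(1/14.5 + 1/4.15) = 3.227 Ω.
V_A = 10.7 × 3.227/4.877 = 7.080 V.
I(R1) = V_A / R1 = 7.080/14.5 = 0.4882 A.
(Equivalently: I_total = 2.194 A, then current-divider fraction G_k/ΣG = 0.2225.)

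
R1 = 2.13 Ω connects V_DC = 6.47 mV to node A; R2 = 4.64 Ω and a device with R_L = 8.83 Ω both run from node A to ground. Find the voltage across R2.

R2 ‖ R_L = (4.64 × 8.83)/(4.64 + 8.83) = 3.042 Ω.
Voltage divider with the loaded lower leg: V_out = 6.47 × 3.042/(2.13 + 3.042) = 6.47 × 0.5881 = 3.805 mV.

V_out ≈ 3.81 mV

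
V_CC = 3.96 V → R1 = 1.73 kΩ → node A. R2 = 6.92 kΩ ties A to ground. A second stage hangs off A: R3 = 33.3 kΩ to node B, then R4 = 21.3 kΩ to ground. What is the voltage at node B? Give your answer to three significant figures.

V_B ≈ 1.21 V

Node A sees R2 in parallel with the series input of stage 2, R3 + R4 = 54.60 kΩ.
R2 ‖ (R3+R4) = 6.142 kΩ.
V_A = 3.96 × 6.142/(1.73 + 6.142) = 3.090 V.
V_B = V_A × 0.3901 = 1.205 V.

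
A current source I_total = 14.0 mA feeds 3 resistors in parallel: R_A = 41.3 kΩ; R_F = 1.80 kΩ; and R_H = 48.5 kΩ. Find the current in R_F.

ΣG = 1/41.3 + 1/1.80 + 1/48.5 = 0.6004.
Current divider: I(R_F) = I_total · G_k/ΣG = 14.0 × (0.5556/0.6004) = 14.0 × 0.9253 = 12.95 mA.

I ≈ 13.0 mA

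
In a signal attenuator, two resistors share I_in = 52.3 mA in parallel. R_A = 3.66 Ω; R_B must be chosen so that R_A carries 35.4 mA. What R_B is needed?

The fraction through R_A equals R_B/(R_A+R_B).
With f = 0.6769, R_B = R_A · f/(1−f) = 3.66 × 2.095 = 7.667 Ω.

R_B ≈ 7.67 Ω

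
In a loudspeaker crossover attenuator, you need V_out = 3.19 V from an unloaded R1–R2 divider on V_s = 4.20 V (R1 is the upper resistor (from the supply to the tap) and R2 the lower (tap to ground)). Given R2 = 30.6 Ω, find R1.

R1 ≈ 9.69 Ω

The divider ratio is R2/(R1+R2) = 3.19/4.20 = 0.7595.
R1 = R2·(1/k − 1) = 30.6 × 0.3166 = 9.688 Ω.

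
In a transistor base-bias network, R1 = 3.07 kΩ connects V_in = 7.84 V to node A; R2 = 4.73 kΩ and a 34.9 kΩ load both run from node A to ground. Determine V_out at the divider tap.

V_out ≈ 4.51 V

First combine the lower leg with the load: R2 ‖ R_L = 4.165 kΩ.
Voltage divider with the loaded lower leg: V_out = 7.84 × 4.165/(3.07 + 4.165) = 7.84 × 0.5757 = 4.513 V.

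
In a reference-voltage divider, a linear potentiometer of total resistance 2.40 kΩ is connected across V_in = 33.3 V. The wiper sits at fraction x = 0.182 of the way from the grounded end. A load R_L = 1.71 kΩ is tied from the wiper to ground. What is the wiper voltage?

Split the track: R_lower = x·R_p = 0.4368 kΩ, R_upper = (1−x)·R_p = 1.963 kΩ.
R_L loads the lower segment: effective lower R = 0.3479 kΩ.
Loaded-divider output: V_out = 33.3 × 0.1505 = 5.013 V.

V_out ≈ 5.01 V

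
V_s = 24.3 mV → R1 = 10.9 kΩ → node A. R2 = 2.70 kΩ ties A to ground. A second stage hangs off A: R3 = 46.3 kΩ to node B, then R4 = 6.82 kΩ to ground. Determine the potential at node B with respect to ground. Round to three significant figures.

Node A sees R2 in parallel with the series input of stage 2, R3 + R4 = 53.12 kΩ.
Effective lower resistance at A: R2 ‖ 53.12 = 2.569 kΩ.
V_A = 24.3 × 2.569/(10.9 + 2.569) = 4.635 mV.
V_B = V_A × 0.1284 = 0.5951 mV.

V_B ≈ 0.595 mV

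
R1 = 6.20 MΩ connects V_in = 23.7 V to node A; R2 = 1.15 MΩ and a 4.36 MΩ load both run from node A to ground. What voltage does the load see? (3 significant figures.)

R2 ‖ R_L = (1.15 × 4.36)/(1.15 + 4.36) = 0.9100 MΩ.
Then V_out = V_in · R2'/(R1 + R2') = 23.7 × 0.9100/7.110 = 3.033 V.

V_out ≈ 3.03 V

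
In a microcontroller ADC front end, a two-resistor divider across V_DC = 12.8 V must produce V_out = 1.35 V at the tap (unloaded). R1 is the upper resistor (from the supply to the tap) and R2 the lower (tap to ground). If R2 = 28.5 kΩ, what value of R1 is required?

Required fraction k = V_out/V_DC = 0.1055.
Rearranging, R1 = R2·(1−k)/k = 28.5 × 8.481 = 241.7 kΩ.

R1 ≈ 242 kΩ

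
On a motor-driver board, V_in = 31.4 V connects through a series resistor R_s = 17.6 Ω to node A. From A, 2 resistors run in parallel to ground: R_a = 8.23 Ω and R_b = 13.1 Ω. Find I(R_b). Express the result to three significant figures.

I ≈ 0.535 A

Equivalent of the parallel group: R_p = 5.055 Ω.
V_A by voltage divider: V_A = 31.4 × 5.055/(17.6 + 5.055) = 7.006 V.
Branch current I = V_A/R_b = 7.006/13.1 = 0.5348 A.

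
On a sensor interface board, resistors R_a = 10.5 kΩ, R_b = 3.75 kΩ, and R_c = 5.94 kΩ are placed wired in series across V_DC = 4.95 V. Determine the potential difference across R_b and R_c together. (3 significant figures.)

V ≈ 2.38 V

ΣR = 10.5 + 3.75 + 5.94 = 20.19 kΩ.
R_{R_b..R_c} = 3.75 + 5.94 = 9.690 kΩ.
Voltage divider: V = V_DC · (9.690 / 20.19) = 4.95 × 0.4799 = 2.376 V.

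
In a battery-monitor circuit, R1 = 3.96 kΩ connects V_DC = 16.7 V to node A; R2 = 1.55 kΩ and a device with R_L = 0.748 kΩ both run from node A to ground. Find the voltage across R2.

R2 ‖ R_L = (1.55 × 0.748)/(1.55 + 0.748) = 0.5045 kΩ.
Then V_out = V_DC · R2'/(R1 + R2') = 16.7 × 0.5045/4.465 = 1.887 V.

V_out ≈ 1.89 V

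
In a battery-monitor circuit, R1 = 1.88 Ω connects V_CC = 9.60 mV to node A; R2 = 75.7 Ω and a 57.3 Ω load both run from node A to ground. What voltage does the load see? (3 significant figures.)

First combine the lower leg with the load: R2 ‖ R_L = 32.61 Ω.
Now apply the divider: V_out = 9.60 × 0.9455 = 9.077 mV.
(Unloaded it would be 9.37 mV; the load pulls it down.)

V_out ≈ 9.08 mV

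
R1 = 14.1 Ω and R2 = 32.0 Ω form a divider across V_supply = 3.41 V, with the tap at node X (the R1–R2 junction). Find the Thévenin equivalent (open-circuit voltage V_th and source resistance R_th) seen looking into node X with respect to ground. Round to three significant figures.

V_th is the unloaded tap voltage: V_supply · R2/(R1+R2) = 3.41 × 0.6941 = 2.367 V.
Zeroing V_supply shorts the top of R1 to ground, so R_th = R1 ‖ R2 = 9.787 Ω.

V_th ≈ 2.37 V, R_th ≈ 9.79 Ω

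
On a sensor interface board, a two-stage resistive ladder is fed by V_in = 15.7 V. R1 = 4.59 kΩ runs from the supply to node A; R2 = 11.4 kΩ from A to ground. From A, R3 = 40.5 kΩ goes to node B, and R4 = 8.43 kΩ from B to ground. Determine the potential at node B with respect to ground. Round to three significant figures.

V_B ≈ 1.81 V

Node A sees R2 in parallel with the series input of stage 2, R3 + R4 = 48.93 kΩ.
R2 ‖ (R3+R4) = 9.246 kΩ.
V_A = 15.7 × 9.246/(4.59 + 9.246) = 10.49 V.
Then the unloaded second divider: V_B = V_A × R4/(R3+R4) = 10.49 × 0.1723 = 1.808 V.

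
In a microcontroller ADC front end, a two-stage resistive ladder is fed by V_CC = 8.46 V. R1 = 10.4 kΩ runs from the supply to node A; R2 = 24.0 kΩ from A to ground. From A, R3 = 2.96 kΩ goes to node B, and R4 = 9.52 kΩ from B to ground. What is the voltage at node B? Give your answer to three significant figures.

Looking into the second stage from A: R3 + R4 = 12.48 kΩ appears in parallel with R2.
Effective lower resistance at A: R2 ‖ 12.48 = 8.211 kΩ.
First divider: V_A = V_CC · 8.211/(10.4 + 8.211) = 3.732 V.
V_B = V_A × 0.7628 = 2.847 V.

V_B ≈ 2.85 V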